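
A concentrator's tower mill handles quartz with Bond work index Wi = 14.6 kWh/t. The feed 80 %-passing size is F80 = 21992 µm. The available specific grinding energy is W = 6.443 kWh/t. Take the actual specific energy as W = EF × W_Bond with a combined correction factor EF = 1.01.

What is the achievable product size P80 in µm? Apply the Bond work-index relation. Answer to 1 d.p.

Bond:  W = 10 Wi (1/√P − 1/√F)
W_Bond = W / EF = 6.443 / 1.01 = 6.3792 kWh/t
⇒ 1/√P80 = W_Bond/(10·Wi) + 1/√F80
  = 6.3792/(10·14.6) + 1/√21992 = 0.043693 + 0.006743 = 0.050436
P80 = (1/0.050436)² = 19.8269² = 393.11 µm

P80 = 393.1 µm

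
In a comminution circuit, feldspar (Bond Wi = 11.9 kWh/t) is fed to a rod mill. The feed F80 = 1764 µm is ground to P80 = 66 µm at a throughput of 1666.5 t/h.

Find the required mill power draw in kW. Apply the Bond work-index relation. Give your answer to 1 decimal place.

W = 10·Wi·[P80^(−½) − F80^(−½)]
W = 10·11.9·(1/√66 − 1/√1764) = 10·11.9·(0.099282) = 11.8146 kWh/t
Mill draw = 11.8146 × 1666.5 = 19689.0 kW

P = 19689.0 kW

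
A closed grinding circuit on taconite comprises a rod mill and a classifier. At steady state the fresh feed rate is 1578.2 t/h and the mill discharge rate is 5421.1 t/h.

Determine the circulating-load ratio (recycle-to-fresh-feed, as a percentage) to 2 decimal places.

Discharge = new feed + return, hence
R = M − F = 5421.1 − 1578.2 = 3842.9 t/h
CL = 100·R/F = 100·3842.9/1578.2 = 243.50 %

CL = 243.50 %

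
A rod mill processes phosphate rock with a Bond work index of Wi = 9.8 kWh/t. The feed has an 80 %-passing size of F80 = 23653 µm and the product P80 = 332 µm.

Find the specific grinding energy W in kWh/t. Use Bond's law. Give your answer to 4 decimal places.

W = 10 Wi / √P80 − 10 Wi / √F80
1/√332 = 0.054882;  1/√23653 = 0.006502
W = 10·9.8·(0.054882 − 0.006502) = 4.7412 kWh/t

W = 4.7412 kWh/t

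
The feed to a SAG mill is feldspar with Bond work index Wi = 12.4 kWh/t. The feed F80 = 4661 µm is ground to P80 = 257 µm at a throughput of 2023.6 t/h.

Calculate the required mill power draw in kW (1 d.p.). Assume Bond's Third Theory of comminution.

P = 11976.9 kW

Bond:  W = 10 Wi (1/√P − 1/√F)
W = 10·12.4·(1/√257 − 1/√4661) = 10·12.4·(0.047731) = 5.9186 kWh/t
P = W·T = 5.9186·2023.6 = 11976.9 kW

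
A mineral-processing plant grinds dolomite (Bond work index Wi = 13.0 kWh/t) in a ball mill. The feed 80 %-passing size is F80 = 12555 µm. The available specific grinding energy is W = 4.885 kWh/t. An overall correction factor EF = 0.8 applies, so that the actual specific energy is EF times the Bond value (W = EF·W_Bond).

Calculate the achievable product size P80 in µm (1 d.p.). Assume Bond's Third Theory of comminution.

W = 10 Wi / √P80 − 10 Wi / √F80
W_Bond = W / EF = 4.885 / 0.8 = 6.1062 kWh/t
⇒ 1/√P80 = W_Bond/(10·Wi) + 1/√F80
  = 6.1062/(10·13.0) + 1/√12555 = 0.046971 + 0.008925 = 0.055896
P80 = (1/0.055896)² = 17.8904² = 320.07 µm

P80 = 320.1 µm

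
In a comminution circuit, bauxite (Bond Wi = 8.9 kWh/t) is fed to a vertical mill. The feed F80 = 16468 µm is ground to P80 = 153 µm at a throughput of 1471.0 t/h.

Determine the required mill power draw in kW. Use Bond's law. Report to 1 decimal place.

P = 9564.0 kW

W_Bond = 10·Wi·(1/√P₈₀ − 1/√F₈₀)
W = 10·8.9·(1/√153 − 1/√16468) = 10·8.9·(0.073053) = 6.5017 kWh/t
P = W·T = 6.5017·1471.0 = 9564.0 kW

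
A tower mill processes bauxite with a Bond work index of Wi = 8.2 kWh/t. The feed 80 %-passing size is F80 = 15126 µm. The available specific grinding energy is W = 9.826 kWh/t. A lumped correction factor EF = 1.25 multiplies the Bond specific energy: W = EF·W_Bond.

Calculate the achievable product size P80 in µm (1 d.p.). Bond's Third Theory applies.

P80 = 92.5 µm

W_Bond = 10·Wi·(1/√P₈₀ − 1/√F₈₀)
W_Bond = W / EF = 9.826 / 1.25 = 7.8608 kWh/t
⇒ 1/√P80 = W_Bond/(10·Wi) + 1/√F80
  = 7.8608/(10·8.2) + 1/√15126 = 0.095863 + 0.008131 = 0.103994
P80 = (1/0.103994)² = 9.6159² = 92.47 µm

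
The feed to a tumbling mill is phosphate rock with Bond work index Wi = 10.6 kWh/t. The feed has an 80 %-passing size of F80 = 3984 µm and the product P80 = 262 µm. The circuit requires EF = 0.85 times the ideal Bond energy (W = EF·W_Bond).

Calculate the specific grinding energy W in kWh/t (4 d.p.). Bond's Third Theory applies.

Bond: W = 10·Wi·(1/√P80 − 1/√F80)
1/√262 = 0.061780;  1/√3984 = 0.015843
W = 10·10.6·(0.061780 − 0.015843) = 4.8693 kWh/t
W_actual = 0.85 × 4.8693 = 4.1389 kWh/t

W = 4.1389 kWh/t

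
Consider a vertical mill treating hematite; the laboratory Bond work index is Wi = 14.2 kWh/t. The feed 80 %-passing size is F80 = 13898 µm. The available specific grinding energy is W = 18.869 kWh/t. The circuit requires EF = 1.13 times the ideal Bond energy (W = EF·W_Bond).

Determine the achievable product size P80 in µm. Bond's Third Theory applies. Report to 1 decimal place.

P80 = 62.9 µm

W = 10·Wi·[P80^(−½) − F80^(−½)]
W_Bond = W / EF = 18.869 / 1.13 = 16.6982 kWh/t
⇒ 1/√P80 = W_Bond/(10·Wi) + 1/√F80
  = 16.6982/(10·14.2) + 1/√13898 = 0.117593 + 0.008482 = 0.126076
P80 = (1/0.126076)² = 7.9317² = 62.91 µm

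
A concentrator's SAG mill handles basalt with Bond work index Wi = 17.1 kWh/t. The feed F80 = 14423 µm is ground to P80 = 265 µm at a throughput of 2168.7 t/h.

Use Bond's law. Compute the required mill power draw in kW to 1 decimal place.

W = 10·Wi·(P80^(-½) − F80^(-½))
W = 10·17.1·(1/√265 − 1/√14423) = 10·17.1·(0.053103) = 9.0806 kWh/t
Power = W × throughput = 9.0806 kWh/t × 2168.7 t/h = 19693.1 kW

P = 19693.1 kW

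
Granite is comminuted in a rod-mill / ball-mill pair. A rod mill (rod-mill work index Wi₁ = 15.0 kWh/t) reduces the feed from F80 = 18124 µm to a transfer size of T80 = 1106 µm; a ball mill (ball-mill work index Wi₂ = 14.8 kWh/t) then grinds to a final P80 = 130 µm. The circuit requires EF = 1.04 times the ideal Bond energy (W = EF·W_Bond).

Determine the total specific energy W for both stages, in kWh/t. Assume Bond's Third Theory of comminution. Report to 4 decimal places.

W_Bond = 10·Wi·(1/√P₈₀ − 1/√F₈₀)
Stage 1 (18124→1106 µm, Wi₁=15.0): W₁ = 10·15.0·(0.030069 − 0.007428) = 3.3962 kWh/t
Stage 2 (1106→130 µm, Wi₂=14.8): W₂ = 10·14.8·(0.087706 − 0.030069) = 8.5302 kWh/t
W = W₁ + W₂ = 3.3962 + 8.5302 = 11.9264 kWh/t
Apply correction: 11.9264 × 1.04 = 12.4035 kWh/t

W = 12.4035 kWh/t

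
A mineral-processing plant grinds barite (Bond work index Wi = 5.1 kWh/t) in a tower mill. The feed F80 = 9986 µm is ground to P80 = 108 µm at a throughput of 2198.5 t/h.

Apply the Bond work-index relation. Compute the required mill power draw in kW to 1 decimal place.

W = 10 Wi (P80^-0.5 − F80^-0.5)
W = 10·5.1·(1/√108 − 1/√9986) = 10·5.1·(0.086218) = 4.3971 kWh/t
Mill draw = 4.3971 × 2198.5 = 9667.1 kW

P = 9667.1 kW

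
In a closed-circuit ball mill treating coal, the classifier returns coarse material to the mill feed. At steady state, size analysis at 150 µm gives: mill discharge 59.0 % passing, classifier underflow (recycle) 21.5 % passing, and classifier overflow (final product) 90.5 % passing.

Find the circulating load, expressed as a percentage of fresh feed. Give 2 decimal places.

CL = 84.00 %

Two-product formula at 150 µm:
Fd + Rd = Ru + Fo ⇒ R/F = (o−d)/(d−u)
r = (90.5 − 59.0)/(59.0 − 21.5) = 31.5/37.5 = 0.8400
CL = 100·r = 84.00 %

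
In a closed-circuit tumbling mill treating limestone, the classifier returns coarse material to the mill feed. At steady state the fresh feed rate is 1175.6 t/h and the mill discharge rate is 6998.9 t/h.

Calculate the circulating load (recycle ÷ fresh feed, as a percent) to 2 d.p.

Steady state: M = F + R.
R = M − F = 6998.9 − 1175.6 = 5823.3 t/h
CL = 100·R/F = 100·5823.3/1175.6 = 495.35 %

CL = 495.35 %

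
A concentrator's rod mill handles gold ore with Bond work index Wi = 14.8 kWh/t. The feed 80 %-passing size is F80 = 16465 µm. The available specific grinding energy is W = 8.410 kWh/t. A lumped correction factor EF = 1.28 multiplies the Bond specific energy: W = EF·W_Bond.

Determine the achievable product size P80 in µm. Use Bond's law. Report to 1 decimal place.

W = 10·Wi·[P80^(−½) − F80^(−½)]
W_Bond = W / EF = 8.410 / 1.28 = 6.5703 kWh/t
1/√P80 = 1/√F80 + W_Bond/(10·Wi)
  = 6.5703/(10·14.8) + 1/√16465 = 0.044394 + 0.007793 = 0.052187
P80 = (1/0.052187)² = 19.1618² = 367.17 µm

P80 = 367.2 µm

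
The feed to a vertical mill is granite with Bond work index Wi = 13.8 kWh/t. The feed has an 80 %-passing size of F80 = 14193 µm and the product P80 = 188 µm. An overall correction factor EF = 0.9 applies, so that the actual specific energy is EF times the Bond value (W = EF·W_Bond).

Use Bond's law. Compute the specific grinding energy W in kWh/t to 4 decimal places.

W = 10 Wi / √P80 − 10 Wi / √F80
1/√188 = 0.072932;  1/√14193 = 0.008394
W = 10·13.8·(0.072932 − 0.008394) = 8.9063 kWh/t
With EF = 0.9: W = 8.9063·0.9 = 8.0157 kWh/t

W = 8.0157 kWh/t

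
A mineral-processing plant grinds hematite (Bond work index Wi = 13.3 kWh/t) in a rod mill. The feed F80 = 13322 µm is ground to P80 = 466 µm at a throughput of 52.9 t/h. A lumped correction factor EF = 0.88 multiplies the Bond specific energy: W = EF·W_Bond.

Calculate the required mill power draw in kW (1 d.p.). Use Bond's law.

P = 233.2 kW

Bond: W = 10·Wi·(1/√P80 − 1/√F80)
W = 10·13.3·(1/√466 − 1/√13322) = 10·13.3·(0.037660) = 5.0088 kWh/t
Apply correction: 5.0088 × 0.88 = 4.4077 kWh/t
Power = W × throughput = 4.4077 kWh/t × 52.9 t/h = 233.2 kW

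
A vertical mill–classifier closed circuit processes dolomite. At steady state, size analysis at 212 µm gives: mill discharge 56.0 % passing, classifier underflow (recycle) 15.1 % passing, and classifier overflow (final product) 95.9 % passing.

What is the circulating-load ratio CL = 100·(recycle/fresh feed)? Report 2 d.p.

Mass balance on the −212 µm fraction:
r = (o − d)/(d − u)
r = (95.9 − 56.0)/(56.0 − 15.1) = 39.9/40.9 = 0.9756
CL = 100·r = 97.56 %

CL = 97.56 %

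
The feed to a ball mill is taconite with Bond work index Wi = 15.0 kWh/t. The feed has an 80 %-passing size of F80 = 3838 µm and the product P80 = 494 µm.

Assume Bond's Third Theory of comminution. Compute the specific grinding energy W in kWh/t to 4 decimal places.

W = 4.3276 kWh/t

W = 10 Wi / √P80 − 10 Wi / √F80
1/√494 = 0.044992;  1/√3838 = 0.016142
W = 10·15.0·(0.044992 − 0.016142) = 4.3276 kWh/t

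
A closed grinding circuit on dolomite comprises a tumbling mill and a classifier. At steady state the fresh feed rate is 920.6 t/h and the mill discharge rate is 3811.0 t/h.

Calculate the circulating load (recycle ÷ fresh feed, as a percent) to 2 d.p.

CL = 313.97 %

Mill node: discharge = fresh + recycle.
R = M − F = 3811.0 − 920.6 = 2890.4 t/h
CL = 100·R/F = 100·2890.4/920.6 = 313.97 %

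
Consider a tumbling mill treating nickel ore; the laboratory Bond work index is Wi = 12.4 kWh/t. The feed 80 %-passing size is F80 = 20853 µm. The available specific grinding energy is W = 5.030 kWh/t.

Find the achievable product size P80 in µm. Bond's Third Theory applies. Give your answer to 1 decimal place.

W = 10 Wi (1/√P80 − 1/√F80)  [Bond]
⇒ 1/√P80 = W/(10 Wi) + 1/√F80
  = 5.0300/(10·12.4) + 1/√20853 = 0.040565 + 0.006925 = 0.047489
P80 = (1/0.047489)² = 21.0573² = 443.41 µm

P80 = 443.4 µm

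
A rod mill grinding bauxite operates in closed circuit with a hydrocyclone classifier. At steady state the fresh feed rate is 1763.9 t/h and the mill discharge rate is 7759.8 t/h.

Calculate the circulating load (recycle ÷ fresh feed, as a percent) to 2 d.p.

CL = 339.92 %

Discharge = new feed + return, hence
R = M − F = 7759.8 − 1763.9 = 5995.9 t/h
CL = 100·R/F = 100·5995.9/1763.9 = 339.92 %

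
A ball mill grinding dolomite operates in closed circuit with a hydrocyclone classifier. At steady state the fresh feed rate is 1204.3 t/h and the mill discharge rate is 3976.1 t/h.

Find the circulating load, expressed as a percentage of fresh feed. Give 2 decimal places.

Discharge = new feed + return, hence
R = M − F = 3976.1 − 1204.3 = 2771.8 t/h
CL = 100·R/F = 100·2771.8/1204.3 = 230.16 %

CL = 230.16 %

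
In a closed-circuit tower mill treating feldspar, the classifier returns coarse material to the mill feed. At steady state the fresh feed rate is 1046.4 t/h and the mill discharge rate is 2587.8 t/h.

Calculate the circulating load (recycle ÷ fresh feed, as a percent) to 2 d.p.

Discharge = new feed + return, hence
R = M − F = 2587.8 − 1046.4 = 1541.4 t/h
CL = 100·R/F = 100·1541.4/1046.4 = 147.31 %

CL = 147.31 %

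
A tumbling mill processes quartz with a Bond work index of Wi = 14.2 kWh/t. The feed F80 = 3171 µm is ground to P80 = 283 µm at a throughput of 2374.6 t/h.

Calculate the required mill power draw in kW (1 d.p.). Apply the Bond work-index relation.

P = 14056.1 kW

W = 10 Wi / √P80 − 10 Wi / √F80
W = 10·14.2·(1/√283 − 1/√3171) = 10·14.2·(0.041686) = 5.9193 kWh/t
Mill draw = 5.9193 × 2374.6 = 14056.1 kW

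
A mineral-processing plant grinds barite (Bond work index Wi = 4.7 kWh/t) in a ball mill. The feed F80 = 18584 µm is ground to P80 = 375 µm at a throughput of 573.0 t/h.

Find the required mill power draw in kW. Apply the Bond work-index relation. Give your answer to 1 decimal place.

W = 10 Wi / √P80 − 10 Wi / √F80
W = 10·4.7·(1/√375 − 1/√18584) = 10·4.7·(0.044304) = 2.0823 kWh/t
Mill draw = 2.0823 × 573.0 = 1193.2 kW

P = 1193.2 kW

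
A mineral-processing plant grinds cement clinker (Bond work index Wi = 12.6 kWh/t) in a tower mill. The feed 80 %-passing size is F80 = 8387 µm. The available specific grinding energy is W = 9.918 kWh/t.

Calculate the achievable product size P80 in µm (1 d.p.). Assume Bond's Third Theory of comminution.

Bond:  W = 10 Wi (1/√P − 1/√F)
P80^-0.5 = F80^-0.5 + W/(10 Wi)
  = 9.9180/(10·12.6) + 1/√8387 = 0.078714 + 0.010919 = 0.089634
P80 = (1/0.089634)² = 11.1565² = 124.47 µm

P80 = 124.5 µm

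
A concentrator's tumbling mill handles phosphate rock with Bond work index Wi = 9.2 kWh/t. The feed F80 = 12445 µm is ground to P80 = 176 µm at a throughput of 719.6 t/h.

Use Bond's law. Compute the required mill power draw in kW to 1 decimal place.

W = 10·Wi·(P80^(-½) − F80^(-½))
W = 10·9.2·(1/√176 − 1/√12445) = 10·9.2·(0.066414) = 6.1101 kWh/t
Power = W × throughput = 6.1101 kWh/t × 719.6 t/h = 4396.8 kW

P = 4396.8 kW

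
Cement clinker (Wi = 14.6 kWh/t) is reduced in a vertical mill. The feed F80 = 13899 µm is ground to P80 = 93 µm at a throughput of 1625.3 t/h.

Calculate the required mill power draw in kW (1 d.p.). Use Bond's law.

P = 22593.4 kW

W = 10·Wi·(P80^(-½) − F80^(-½))
W = 10·14.6·(1/√93 − 1/√13899) = 10·14.6·(0.095213) = 13.9011 kWh/t
P = W·T = 13.9011·1625.3 = 22593.4 kW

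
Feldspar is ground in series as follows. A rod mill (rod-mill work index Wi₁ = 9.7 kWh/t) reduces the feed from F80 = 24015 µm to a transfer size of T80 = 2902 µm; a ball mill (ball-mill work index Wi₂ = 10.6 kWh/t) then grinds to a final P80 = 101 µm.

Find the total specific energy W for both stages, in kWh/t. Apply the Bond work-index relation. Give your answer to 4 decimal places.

W = 10 Wi / √P80 − 10 Wi / √F80
Stage 1 (24015→2902 µm, Wi₁=9.7): W₁ = 10·9.7·(0.018563 − 0.006453) = 1.1747 kWh/t
Stage 2 (2902→101 µm, Wi₂=10.6): W₂ = 10·10.6·(0.099504 − 0.018563) = 8.5797 kWh/t
W = W₁ + W₂ = 1.1747 + 8.5797 = 9.7544 kWh/t

W = 9.7544 kWh/t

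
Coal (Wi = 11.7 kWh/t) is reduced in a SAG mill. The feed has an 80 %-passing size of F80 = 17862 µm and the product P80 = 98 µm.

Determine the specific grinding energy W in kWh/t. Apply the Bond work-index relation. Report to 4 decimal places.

W = 10 Wi / √P80 − 10 Wi / √F80
1/√98 = 0.101015;  1/√17862 = 0.007482
W = 10·11.7·(0.101015 − 0.007482) = 10.9434 kWh/t

W = 10.9434 kWh/t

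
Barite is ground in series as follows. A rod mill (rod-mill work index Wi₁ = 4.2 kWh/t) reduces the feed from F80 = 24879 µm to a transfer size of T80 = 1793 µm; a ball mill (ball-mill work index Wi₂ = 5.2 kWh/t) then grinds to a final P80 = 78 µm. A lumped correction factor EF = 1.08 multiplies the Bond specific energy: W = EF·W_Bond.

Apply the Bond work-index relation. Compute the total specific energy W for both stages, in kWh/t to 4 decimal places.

W = 5.8162 kWh/t

W_Bond = 10·Wi·(1/√P₈₀ − 1/√F₈₀)
Stage 1 (24879→1793 µm, Wi₁=4.2): W₁ = 10·4.2·(0.023616 − 0.006340) = 0.7256 kWh/t
Stage 2 (1793→78 µm, Wi₂=5.2): W₂ = 10·5.2·(0.113228 − 0.023616) = 4.6598 kWh/t
W = W₁ + W₂ = 0.7256 + 4.6598 = 5.3854 kWh/t
Apply correction: 5.3854 × 1.08 = 5.8162 kWh/t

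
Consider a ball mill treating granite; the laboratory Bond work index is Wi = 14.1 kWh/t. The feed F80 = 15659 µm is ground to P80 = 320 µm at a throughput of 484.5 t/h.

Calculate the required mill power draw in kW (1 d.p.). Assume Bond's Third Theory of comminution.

W = 10 Wi (P80^-0.5 − F80^-0.5)
W = 10·14.1·(1/√320 − 1/√15659) = 10·14.1·(0.047910) = 6.7554 kWh/t
P = W·T = 6.7554·484.5 = 3273.0 kW

P = 3273.0 kW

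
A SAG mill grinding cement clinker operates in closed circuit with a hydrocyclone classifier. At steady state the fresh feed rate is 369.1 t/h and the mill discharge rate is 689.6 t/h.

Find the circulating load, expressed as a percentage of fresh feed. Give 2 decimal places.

M = F + R at steady state, so:
R = M − F = 689.6 − 369.1 = 320.5 t/h
CL = 100·R/F = 100·320.5/369.1 = 86.83 %

CL = 86.83 %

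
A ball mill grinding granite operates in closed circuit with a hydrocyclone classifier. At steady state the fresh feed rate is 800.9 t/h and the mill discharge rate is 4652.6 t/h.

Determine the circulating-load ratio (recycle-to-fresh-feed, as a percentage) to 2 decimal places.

CL = 480.92 %

M = F + R at steady state, so:
R = M − F = 4652.6 − 800.9 = 3851.7 t/h
CL = 100·R/F = 100·3851.7/800.9 = 480.92 %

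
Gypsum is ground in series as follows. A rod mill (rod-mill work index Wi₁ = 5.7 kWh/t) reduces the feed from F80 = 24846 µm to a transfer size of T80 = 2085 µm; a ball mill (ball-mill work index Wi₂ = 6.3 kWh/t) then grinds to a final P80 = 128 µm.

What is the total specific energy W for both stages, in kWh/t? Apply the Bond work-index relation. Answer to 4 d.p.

W = 5.0754 kWh/t

W = 10 Wi / √P80 − 10 Wi / √F80
Stage 1 (24846→2085 µm, Wi₁=5.7): W₁ = 10·5.7·(0.021900 − 0.006344) = 0.8867 kWh/t
Stage 2 (2085→128 µm, Wi₂=6.3): W₂ = 10·6.3·(0.088388 − 0.021900) = 4.1888 kWh/t
W = W₁ + W₂ = 0.8867 + 4.1888 = 5.0754 kWh/t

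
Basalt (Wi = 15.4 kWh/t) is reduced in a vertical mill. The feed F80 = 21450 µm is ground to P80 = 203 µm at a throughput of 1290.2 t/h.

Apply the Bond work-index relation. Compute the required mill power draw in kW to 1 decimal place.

P = 12588.7 kW

W = 10 Wi (1/√P80 − 1/√F80)  [Bond]
W = 10·15.4·(1/√203 − 1/√21450) = 10·15.4·(0.063358) = 9.7572 kWh/t
P_mill = W·ṁ = 9.7572·1290.2 = 12588.7 kW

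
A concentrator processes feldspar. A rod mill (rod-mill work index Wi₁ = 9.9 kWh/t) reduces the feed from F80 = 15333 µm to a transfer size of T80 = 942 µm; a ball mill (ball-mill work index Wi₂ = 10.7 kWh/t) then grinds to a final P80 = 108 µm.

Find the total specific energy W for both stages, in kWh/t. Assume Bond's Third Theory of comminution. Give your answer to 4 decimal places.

W = 9.2359 kWh/t

W = 10·Wi·[P80^(−½) − F80^(−½)]
Stage 1 (15333→942 µm, Wi₁=9.9): W₁ = 10·9.9·(0.032582 − 0.008076) = 2.4261 kWh/t
Stage 2 (942→108 µm, Wi₂=10.7): W₂ = 10·10.7·(0.096225 − 0.032582) = 6.8098 kWh/t
W = W₁ + W₂ = 2.4261 + 6.8098 = 9.2359 kWh/t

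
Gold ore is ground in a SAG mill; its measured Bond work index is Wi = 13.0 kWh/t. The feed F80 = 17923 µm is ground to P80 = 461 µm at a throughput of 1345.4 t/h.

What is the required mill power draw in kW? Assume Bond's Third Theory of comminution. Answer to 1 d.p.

P = 6839.6 kW

Bond: W = 10·Wi·(1/√P80 − 1/√F80)
W = 10·13.0·(1/√461 − 1/√17923) = 10·13.0·(0.039105) = 5.0837 kWh/t
Power = W × throughput = 5.0837 kWh/t × 1345.4 t/h = 6839.6 kW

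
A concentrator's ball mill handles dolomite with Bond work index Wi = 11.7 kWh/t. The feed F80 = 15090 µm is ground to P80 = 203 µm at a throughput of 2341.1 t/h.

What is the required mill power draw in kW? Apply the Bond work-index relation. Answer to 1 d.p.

W = 10 Wi (P80^-0.5 − F80^-0.5)
W = 10·11.7·(1/√203 − 1/√15090) = 10·11.7·(0.062046) = 7.2593 kWh/t
Mill draw = 7.2593 × 2341.1 = 16994.8 kW

P = 16994.8 kW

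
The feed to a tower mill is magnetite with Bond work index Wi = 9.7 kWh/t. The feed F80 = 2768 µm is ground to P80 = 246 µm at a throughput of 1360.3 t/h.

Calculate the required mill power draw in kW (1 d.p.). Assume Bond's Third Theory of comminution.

P = 5904.8 kW

W = 10 Wi (P80^-0.5 − F80^-0.5)
W = 10·9.7·(1/√246 − 1/√2768) = 10·9.7·(0.044751) = 4.3408 kWh/t
Power = W × throughput = 4.3408 kWh/t × 1360.3 t/h = 5904.8 kW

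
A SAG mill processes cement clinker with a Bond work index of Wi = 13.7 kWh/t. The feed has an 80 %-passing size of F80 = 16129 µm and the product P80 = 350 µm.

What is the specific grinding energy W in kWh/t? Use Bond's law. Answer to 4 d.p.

W = 6.2442 kWh/t

Bond:  W = 10 Wi (1/√P − 1/√F)
1/√350 = 0.053452;  1/√16129 = 0.007874
W = 10·13.7·(0.053452 − 0.007874) = 6.2442 kWh/t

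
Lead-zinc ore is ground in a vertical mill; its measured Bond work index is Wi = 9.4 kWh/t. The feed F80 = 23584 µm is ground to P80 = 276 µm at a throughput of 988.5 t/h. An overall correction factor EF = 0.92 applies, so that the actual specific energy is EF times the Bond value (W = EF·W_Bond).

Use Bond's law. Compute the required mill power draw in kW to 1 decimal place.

P = 4589.0 kW

W = 10·Wi·[P80^(−½) − F80^(−½)]
W = 10·9.4·(1/√276 − 1/√23584) = 10·9.4·(0.053681) = 5.0460 kWh/t
Corrected W = EF·W_Bond = 0.92·5.0460 = 4.6424 kWh/t
P_mill = W·ṁ = 4.6424·988.5 = 4589.0 kW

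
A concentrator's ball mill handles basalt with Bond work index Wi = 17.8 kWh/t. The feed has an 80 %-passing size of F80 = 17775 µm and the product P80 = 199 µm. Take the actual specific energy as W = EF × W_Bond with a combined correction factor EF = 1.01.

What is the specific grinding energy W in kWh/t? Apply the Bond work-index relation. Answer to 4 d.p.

W = 11.3958 kWh/t

Bond: W = 10·Wi·(1/√P80 − 1/√F80)
1/√199 = 0.070888;  1/√17775 = 0.007501
W = 10·17.8·(0.070888 − 0.007501) = 11.2830 kWh/t
W_actual = 1.01 × 11.2830 = 11.3958 kWh/t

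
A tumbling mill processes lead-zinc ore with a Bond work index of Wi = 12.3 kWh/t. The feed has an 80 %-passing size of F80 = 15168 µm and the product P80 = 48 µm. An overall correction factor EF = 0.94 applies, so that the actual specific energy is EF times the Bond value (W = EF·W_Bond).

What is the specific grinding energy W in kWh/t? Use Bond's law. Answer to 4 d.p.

W = 10·Wi·(P80^(-½) − F80^(-½))
1/√48 = 0.144338;  1/√15168 = 0.008120
W = 10·12.3·(0.144338 − 0.008120) = 16.7548 kWh/t
With EF = 0.94: W = 16.7548·0.94 = 15.7495 kWh/t

W = 15.7495 kWh/t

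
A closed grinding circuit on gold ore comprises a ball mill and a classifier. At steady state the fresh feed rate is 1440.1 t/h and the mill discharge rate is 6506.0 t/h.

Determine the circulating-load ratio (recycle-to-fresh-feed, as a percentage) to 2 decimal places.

CL = 351.77 %

Steady state: M = F + R.
R = M − F = 6506.0 − 1440.1 = 5065.9 t/h
CL = 100·R/F = 100·5065.9/1440.1 = 351.77 %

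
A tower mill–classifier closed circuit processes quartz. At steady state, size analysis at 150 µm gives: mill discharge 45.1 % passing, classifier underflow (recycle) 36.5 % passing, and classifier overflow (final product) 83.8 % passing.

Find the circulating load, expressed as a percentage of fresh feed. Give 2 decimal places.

Two-product formula at 150 µm:
r = (o − d)/(d − u)
r = (83.8 − 45.1)/(45.1 − 36.5) = 38.7/8.6 = 4.5000
CL = 100·r = 450.00 %

CL = 450.00 %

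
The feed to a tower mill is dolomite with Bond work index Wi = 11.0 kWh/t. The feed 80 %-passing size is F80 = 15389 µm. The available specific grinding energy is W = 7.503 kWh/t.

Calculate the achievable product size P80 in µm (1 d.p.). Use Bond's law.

Bond: W = 10·Wi·(1/√P80 − 1/√F80)
⇒ 1/√P80 = W/(10·Wi) + 1/√F80
  = 7.5030/(10·11.0) + 1/√15389 = 0.068209 + 0.008061 = 0.076270
P80 = (1/0.076270)² = 13.1113² = 171.91 µm

P80 = 171.9 µm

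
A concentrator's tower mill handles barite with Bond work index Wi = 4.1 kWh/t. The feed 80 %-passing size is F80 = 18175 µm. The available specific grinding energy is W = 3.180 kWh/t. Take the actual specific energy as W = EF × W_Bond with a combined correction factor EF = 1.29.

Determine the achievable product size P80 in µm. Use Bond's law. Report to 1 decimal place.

P80 = 219.2 µm

Bond: W = 10·Wi·(1/√P80 − 1/√F80)
W_Bond = W / EF = 3.180 / 1.29 = 2.4651 kWh/t
P80^(−½) = W_Bond/(10 Wi) + F80^(−½)
  = 2.4651/(10·4.1) + 1/√18175 = 0.060125 + 0.007418 = 0.067542
P80 = (1/0.067542)² = 14.8055² = 219.20 µm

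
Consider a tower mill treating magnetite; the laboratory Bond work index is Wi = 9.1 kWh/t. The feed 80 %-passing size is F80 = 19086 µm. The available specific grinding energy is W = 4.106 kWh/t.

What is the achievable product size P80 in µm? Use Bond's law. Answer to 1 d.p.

W_Bond = 10·Wi·(1/√P₈₀ − 1/√F₈₀)
P80^(−½) = W/(10 Wi) + F80^(−½)
  = 4.1060/(10·9.1) + 1/√19086 = 0.045121 + 0.007238 = 0.052359
P80 = (1/0.052359)² = 19.0988² = 364.76 µm

P80 = 364.8 µm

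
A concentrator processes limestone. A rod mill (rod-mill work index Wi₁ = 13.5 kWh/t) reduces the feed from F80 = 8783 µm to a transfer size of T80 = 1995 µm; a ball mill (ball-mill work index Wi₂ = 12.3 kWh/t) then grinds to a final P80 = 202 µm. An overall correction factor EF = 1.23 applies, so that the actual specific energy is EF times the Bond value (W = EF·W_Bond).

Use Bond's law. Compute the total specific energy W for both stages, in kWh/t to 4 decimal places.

Bond: W = 10·Wi·(1/√P80 − 1/√F80)
Stage 1 (8783→1995 µm, Wi₁=13.5): W₁ = 10·13.5·(0.022389 − 0.010670) = 1.5820 kWh/t
Stage 2 (1995→202 µm, Wi₂=12.3): W₂ = 10·12.3·(0.070360 − 0.022389) = 5.9004 kWh/t
W = W₁ + W₂ = 1.5820 + 5.9004 = 7.4824 kWh/t
Corrected W = EF·W_Bond = 1.23·7.4824 = 9.2034 kWh/t

W = 9.2034 kWh/t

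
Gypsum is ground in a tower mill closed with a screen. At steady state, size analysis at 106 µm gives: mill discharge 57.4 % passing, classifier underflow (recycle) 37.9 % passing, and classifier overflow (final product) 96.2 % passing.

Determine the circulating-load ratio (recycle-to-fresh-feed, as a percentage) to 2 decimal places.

Two-product formula at 106 µm:
d + r·d = r·u + o → r(d−u) = o−d
r = (96.2 − 57.4)/(57.4 − 37.9) = 38.8/19.5 = 1.9897
CL = 100·r = 198.97 %

CL = 198.97 %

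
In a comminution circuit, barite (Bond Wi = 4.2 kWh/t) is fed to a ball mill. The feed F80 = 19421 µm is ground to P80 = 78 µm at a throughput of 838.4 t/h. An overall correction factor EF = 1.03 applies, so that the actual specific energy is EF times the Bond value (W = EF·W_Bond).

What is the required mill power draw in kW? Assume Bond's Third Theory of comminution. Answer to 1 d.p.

W = 10·Wi·[P80^(−½) − F80^(−½)]
W = 10·4.2·(1/√78 − 1/√19421) = 10·4.2·(0.106052) = 4.4542 kWh/t
Corrected W = EF·W_Bond = 1.03·4.4542 = 4.5878 kWh/t
P_mill = W·ṁ = 4.5878·838.4 = 3846.4 kW

P = 3846.4 kW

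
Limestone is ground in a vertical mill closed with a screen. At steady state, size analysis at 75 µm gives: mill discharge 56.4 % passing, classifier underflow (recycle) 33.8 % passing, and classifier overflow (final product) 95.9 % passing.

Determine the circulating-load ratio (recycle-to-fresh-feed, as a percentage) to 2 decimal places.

CL = 174.78 %

Two-product formula at 75 µm:
(1+r)·d = r·u + o ⇒ r = (o−d)/(d−u)
r = (95.9 − 56.4)/(56.4 − 33.8) = 39.5/22.6 = 1.7478
CL = 100·r = 174.78 %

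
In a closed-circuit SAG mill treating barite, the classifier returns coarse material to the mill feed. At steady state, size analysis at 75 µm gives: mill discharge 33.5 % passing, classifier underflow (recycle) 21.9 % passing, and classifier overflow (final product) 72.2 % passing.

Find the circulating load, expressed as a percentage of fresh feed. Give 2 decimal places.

Balance %-passing 75 µm (r = R/F):
Fd + Rd = Ru + Fo ⇒ R/F = (o−d)/(d−u)
r = (72.2 − 33.5)/(33.5 − 21.9) = 38.7/11.6 = 3.3362
CL = 100·r = 333.62 %

CL = 333.62 %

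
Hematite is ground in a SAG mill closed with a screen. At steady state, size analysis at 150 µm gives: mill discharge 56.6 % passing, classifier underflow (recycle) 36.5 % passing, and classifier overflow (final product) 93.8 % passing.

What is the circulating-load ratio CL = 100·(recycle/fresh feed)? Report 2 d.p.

CL = 185.07 %

Balance %-passing 150 µm (r = R/F):
r = (o − d)/(d − u)
r = (93.8 − 56.6)/(56.6 − 36.5) = 37.2/20.1 = 1.8507
CL = 100·r = 185.07 %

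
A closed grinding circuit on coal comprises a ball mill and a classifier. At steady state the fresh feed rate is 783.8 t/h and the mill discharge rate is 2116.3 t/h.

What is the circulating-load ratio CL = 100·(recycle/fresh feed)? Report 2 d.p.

CL = 170.01 %

Mill node: discharge = fresh + recycle.
R = M − F = 2116.3 − 783.8 = 1332.5 t/h
CL = 100·R/F = 100·1332.5/783.8 = 170.01 %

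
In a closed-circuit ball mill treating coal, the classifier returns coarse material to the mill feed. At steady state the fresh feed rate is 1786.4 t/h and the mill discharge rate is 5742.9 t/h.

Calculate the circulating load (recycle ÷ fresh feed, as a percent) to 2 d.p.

CL = 221.48 %

Discharge = new feed + return, hence
R = M − F = 5742.9 − 1786.4 = 3956.5 t/h
CL = 100·R/F = 100·3956.5/1786.4 = 221.48 %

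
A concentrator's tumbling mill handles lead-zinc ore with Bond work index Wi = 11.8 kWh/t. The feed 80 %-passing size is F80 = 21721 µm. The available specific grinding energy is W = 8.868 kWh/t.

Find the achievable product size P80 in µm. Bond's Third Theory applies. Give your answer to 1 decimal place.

W = 10 Wi (1/√P80 − 1/√F80)  [Bond]
⇒ 1/√P80 = W/(10·Wi) + 1/√F80
  = 8.8680/(10·11.8) + 1/√21721 = 0.075153 + 0.006785 = 0.081938
P80 = (1/0.081938)² = 12.2044² = 148.95 µm

P80 = 148.9 µm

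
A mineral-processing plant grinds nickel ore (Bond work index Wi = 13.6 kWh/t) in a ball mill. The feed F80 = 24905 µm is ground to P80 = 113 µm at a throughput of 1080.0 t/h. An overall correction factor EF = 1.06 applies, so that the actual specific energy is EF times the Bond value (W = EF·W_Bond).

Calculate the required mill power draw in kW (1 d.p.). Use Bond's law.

P = 13659.8 kW

W = 10·Wi·(P80^(-½) − F80^(-½))
W = 10·13.6·(1/√113 − 1/√24905) = 10·13.6·(0.087735) = 11.9320 kWh/t
W_actual = 1.06 × 11.9320 = 12.6479 kWh/t
Power = W × throughput = 12.6479 kWh/t × 1080.0 t/h = 13659.8 kW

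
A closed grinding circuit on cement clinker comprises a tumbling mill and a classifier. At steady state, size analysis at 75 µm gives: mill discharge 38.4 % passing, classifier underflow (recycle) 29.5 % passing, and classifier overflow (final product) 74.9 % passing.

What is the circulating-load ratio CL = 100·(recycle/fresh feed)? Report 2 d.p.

CL = 410.11 %

Balance %-passing 75 µm (r = R/F):
r = (o − d)/(d − u)
r = (74.9 − 38.4)/(38.4 − 29.5) = 36.5/8.9 = 4.1011
CL = 100·r = 410.11 %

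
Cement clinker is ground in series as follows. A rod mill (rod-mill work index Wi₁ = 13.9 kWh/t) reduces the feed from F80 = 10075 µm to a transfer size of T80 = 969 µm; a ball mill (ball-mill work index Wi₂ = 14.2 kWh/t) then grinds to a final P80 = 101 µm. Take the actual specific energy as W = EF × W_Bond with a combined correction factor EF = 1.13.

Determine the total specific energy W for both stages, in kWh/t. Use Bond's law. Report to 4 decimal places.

W = 14.2926 kWh/t

Bond:  W = 10 Wi (1/√P − 1/√F)
Stage 1 (10075→969 µm, Wi₁=13.9): W₁ = 10·13.9·(0.032125 − 0.009963) = 3.0805 kWh/t
Stage 2 (969→101 µm, Wi₂=14.2): W₂ = 10·14.2·(0.099504 − 0.032125) = 9.5678 kWh/t
W = W₁ + W₂ = 3.0805 + 9.5678 = 12.6483 kWh/t
W_actual = 1.13 × 12.6483 = 14.2926 kWh/t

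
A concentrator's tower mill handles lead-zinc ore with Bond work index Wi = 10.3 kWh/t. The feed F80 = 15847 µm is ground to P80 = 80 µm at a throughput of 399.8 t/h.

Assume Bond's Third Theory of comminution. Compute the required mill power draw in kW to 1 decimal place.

P = 4276.9 kW

W = 10 Wi / √P80 − 10 Wi / √F80
W = 10·10.3·(1/√80 − 1/√15847) = 10·10.3·(0.103860) = 10.6975 kWh/t
Power = W × throughput = 10.6975 kWh/t × 399.8 t/h = 4276.9 kW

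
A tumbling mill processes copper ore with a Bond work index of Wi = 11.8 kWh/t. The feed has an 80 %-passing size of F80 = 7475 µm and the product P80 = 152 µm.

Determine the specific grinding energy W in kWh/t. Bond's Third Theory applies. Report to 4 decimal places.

W = 8.2062 kWh/t

W = 10·Wi·[P80^(−½) − F80^(−½)]
1/√152 = 0.081111;  1/√7475 = 0.011566
W = 10·11.8·(0.081111 − 0.011566) = 8.2062 kWh/t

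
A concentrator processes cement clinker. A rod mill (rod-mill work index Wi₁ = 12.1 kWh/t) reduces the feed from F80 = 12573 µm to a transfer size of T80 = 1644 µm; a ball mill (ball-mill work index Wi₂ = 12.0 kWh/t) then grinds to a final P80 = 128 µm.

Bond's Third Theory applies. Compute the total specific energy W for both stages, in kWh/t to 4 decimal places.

W = 10 Wi / √P80 − 10 Wi / √F80
Stage 1 (12573→1644 µm, Wi₁=12.1): W₁ = 10·12.1·(0.024663 − 0.008918) = 1.9051 kWh/t
Stage 2 (1644→128 µm, Wi₂=12.0): W₂ = 10·12.0·(0.088388 − 0.024663) = 7.6470 kWh/t
W = W₁ + W₂ = 1.9051 + 7.6470 = 9.5522 kWh/t

W = 9.5522 kWh/t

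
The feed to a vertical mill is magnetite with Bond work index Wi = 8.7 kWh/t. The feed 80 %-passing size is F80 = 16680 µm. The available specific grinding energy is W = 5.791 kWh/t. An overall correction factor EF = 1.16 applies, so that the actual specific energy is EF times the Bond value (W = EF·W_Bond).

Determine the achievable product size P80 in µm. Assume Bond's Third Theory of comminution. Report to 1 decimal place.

P80 = 235.8 µm

W = 10·Wi·[P80^(−½) − F80^(−½)]
W_Bond = W / EF = 5.791 / 1.16 = 4.9922 kWh/t
⇒ 1/√P80 = W_Bond/(10·Wi) + 1/√F80
  = 4.9922/(10·8.7) + 1/√16680 = 0.057382 + 0.007743 = 0.065125
P80 = (1/0.065125)² = 15.3551² = 235.78 µm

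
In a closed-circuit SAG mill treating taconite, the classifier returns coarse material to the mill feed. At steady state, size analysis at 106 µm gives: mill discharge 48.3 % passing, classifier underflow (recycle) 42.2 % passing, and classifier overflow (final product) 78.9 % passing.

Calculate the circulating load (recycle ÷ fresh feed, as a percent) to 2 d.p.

Classifier node, passing 106 µm:
r = (o − d)/(d − u)
r = (78.9 − 48.3)/(48.3 − 42.2) = 30.6/6.1 = 5.0164
CL = 100·r = 501.64 %

CL = 501.64 %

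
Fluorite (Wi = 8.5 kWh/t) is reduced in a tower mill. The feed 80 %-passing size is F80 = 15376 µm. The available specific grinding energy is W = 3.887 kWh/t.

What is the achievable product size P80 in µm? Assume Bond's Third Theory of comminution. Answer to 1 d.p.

Bond: W = 10·Wi·(1/√P80 − 1/√F80)
1/√P80 = 1/√F80 + W/(10·Wi)
  = 3.8870/(10·8.5) + 1/√15376 = 0.045729 + 0.008065 = 0.053794
P80 = (1/0.053794)² = 18.5895² = 345.57 µm

P80 = 345.6 µm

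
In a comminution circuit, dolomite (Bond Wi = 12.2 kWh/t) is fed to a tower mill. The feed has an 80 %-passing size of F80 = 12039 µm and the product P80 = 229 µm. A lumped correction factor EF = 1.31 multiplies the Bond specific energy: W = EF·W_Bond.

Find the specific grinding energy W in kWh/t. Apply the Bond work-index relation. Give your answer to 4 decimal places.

W = 9.1046 kWh/t

W = 10 Wi (1/√P80 − 1/√F80)  [Bond]
1/√229 = 0.066082;  1/√12039 = 0.009114
W = 10·12.2·(0.066082 − 0.009114) = 6.9501 kWh/t
W_actual = 1.31 × 6.9501 = 9.1046 kWh/t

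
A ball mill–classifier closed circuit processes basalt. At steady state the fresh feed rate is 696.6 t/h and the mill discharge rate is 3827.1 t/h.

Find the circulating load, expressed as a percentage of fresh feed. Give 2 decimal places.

CL = 449.40 %

Steady state: M = F + R.
R = M − F = 3827.1 − 696.6 = 3130.5 t/h
CL = 100·R/F = 100·3130.5/696.6 = 449.40 %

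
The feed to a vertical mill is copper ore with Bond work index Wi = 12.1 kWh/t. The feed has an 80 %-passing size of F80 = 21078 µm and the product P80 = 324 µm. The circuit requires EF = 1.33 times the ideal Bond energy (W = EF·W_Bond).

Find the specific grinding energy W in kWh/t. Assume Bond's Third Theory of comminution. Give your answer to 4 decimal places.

W = 7.8321 kWh/t

W = 10·Wi·[P80^(−½) − F80^(−½)]
1/√324 = 0.055556;  1/√21078 = 0.006888
W = 10·12.1·(0.055556 − 0.006888) = 5.8888 kWh/t
Corrected W = EF·W_Bond = 1.33·5.8888 = 7.8321 kWh/t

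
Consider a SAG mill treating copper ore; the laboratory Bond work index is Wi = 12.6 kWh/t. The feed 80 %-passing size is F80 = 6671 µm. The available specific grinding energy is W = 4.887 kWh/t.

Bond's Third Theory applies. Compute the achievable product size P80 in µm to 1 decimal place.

W = 10·Wi·[P80^(−½) − F80^(−½)]
⇒ 1/√P80 = W/(10·Wi) + 1/√F80
  = 4.8870/(10·12.6) + 1/√6671 = 0.038786 + 0.012243 = 0.051029
P80 = (1/0.051029)² = 19.5966² = 384.03 µm

P80 = 384.0 µm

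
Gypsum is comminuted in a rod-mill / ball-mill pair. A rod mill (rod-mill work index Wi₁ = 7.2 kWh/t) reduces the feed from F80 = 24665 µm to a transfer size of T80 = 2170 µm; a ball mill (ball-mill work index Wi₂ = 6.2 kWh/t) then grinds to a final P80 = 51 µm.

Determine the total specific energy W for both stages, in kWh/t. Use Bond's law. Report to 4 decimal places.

W = 8.4380 kWh/t

W = 10 Wi (P80^-0.5 − F80^-0.5)
Stage 1 (24665→2170 µm, Wi₁=7.2): W₁ = 10·7.2·(0.021467 − 0.006367) = 1.0872 kWh/t
Stage 2 (2170→51 µm, Wi₂=6.2): W₂ = 10·6.2·(0.140028 − 0.021467) = 7.3508 kWh/t
W = W₁ + W₂ = 1.0872 + 7.3508 = 8.4380 kWh/t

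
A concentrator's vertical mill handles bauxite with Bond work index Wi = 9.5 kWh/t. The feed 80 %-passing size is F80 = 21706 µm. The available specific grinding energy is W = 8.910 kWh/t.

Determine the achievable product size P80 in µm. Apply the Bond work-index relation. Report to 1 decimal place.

P80 = 98.9 µm

W_Bond = 10·Wi·(1/√P₈₀ − 1/√F₈₀)
1/√P80 = 1/√F80 + W/(10·Wi)
  = 8.9100/(10·9.5) + 1/√21706 = 0.093789 + 0.006788 = 0.100577
P80 = (1/0.100577)² = 9.9426² = 98.86 µm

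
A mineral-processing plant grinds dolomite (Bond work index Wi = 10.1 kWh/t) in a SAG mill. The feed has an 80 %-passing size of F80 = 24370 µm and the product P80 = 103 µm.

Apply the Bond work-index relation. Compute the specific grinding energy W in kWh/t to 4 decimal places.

W = 9.3048 kWh/t

Bond:  W = 10 Wi (1/√P − 1/√F)
1/√103 = 0.098533;  1/√24370 = 0.006406
W = 10·10.1·(0.098533 − 0.006406) = 9.3048 kWh/t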